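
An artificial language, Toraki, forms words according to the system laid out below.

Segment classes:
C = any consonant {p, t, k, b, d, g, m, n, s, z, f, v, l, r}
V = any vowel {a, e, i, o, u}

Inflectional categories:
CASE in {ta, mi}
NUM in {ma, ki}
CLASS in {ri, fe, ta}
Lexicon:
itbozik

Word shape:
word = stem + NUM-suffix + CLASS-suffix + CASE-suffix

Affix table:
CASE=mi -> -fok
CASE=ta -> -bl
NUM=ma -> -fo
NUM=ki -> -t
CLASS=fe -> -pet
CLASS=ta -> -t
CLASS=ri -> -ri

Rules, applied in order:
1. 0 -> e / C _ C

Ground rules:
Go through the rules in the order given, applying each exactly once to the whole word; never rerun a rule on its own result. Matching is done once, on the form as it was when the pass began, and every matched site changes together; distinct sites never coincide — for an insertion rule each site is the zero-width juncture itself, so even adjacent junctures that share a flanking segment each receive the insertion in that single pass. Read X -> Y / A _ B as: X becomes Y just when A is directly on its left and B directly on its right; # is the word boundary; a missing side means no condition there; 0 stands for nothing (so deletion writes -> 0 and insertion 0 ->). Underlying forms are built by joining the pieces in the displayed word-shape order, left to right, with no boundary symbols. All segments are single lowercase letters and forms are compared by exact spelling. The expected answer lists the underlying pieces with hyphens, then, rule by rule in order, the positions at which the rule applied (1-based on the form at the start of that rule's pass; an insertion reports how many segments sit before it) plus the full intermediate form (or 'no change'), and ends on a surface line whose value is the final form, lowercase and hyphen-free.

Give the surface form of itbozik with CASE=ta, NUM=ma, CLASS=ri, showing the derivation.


underlying: itbozik-fo-ri-bl
1. 0 -> e / C _ C: inserts after position(s) 2, 7, 12: itebozikeforibel
surface: itebozikeforibel


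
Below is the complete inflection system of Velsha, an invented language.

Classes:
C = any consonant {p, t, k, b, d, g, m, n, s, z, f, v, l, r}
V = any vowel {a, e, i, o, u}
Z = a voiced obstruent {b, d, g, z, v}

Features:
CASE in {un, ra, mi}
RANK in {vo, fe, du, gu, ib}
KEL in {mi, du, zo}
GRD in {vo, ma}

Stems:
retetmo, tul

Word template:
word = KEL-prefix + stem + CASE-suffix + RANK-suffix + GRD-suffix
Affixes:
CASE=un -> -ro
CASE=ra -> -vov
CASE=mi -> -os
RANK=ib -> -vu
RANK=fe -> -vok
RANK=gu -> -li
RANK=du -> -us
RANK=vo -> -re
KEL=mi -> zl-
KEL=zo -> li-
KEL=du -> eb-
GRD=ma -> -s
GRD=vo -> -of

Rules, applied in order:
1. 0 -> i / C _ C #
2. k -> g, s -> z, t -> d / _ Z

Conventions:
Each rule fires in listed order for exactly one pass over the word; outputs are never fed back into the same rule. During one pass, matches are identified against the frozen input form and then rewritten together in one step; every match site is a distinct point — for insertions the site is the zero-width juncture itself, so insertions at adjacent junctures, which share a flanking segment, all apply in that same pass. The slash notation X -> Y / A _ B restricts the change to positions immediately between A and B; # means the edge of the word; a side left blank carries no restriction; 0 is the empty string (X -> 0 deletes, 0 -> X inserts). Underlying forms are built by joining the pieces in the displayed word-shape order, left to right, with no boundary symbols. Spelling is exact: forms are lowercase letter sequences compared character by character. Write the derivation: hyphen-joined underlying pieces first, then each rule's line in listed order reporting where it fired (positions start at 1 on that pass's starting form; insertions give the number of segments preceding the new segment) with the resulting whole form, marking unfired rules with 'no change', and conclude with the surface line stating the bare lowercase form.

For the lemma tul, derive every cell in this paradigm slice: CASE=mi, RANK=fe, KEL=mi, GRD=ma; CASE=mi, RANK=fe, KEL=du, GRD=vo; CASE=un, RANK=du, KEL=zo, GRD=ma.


cell CASE=mi, RANK=fe, KEL=mi, GRD=ma:
underlying: zl-tul-os-vok-s
1. 0 -> i / C _ C #: inserts after position(s) 10: zltulosvokis
2. k -> g, s -> z, t -> d / _ Z: fires at position(s) 7: zltulozvokis
surface: zltulozvokis

cell CASE=mi, RANK=fe, KEL=du, GRD=vo:
underlying: eb-tul-os-vok-of
1. 0 -> i / C _ C #: no change
2. k -> g, s -> z, t -> d / _ Z: fires at position(s) 7: ebtulozvokof
surface: ebtulozvokof

cell CASE=un, RANK=du, KEL=zo, GRD=ma:
underlying: li-tul-ro-us-s
1. 0 -> i / C _ C #: inserts after position(s) 9: litulrousis
2. k -> g, s -> z, t -> d / _ Z: no change
surface: litulrousis


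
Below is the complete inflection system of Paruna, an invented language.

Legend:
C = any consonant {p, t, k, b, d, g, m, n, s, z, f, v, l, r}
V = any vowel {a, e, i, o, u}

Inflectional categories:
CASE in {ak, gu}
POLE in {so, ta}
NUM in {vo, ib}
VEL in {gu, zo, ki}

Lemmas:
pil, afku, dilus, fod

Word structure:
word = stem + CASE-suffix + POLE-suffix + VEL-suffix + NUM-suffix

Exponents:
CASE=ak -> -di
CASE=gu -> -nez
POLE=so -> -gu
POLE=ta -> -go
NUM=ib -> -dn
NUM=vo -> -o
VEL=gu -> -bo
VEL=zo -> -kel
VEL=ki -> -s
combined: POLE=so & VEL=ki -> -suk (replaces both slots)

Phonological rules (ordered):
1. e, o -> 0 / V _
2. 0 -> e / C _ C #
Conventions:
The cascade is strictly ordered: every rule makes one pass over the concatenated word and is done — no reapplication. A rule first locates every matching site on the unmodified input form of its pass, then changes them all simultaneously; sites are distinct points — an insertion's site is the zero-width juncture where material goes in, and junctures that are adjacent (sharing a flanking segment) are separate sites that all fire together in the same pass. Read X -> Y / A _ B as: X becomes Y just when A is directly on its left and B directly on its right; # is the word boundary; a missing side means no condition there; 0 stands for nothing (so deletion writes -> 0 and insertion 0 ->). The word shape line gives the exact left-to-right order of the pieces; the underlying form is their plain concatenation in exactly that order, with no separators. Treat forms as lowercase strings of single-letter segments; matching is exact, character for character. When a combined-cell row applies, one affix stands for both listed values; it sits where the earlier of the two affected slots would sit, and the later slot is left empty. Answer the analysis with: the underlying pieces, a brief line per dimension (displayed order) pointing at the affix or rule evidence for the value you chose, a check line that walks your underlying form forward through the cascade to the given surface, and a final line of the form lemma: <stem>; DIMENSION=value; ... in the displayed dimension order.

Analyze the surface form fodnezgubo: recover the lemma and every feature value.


underlying: fod-nez-gu-bo-o
CASE=gu - signalled by the affix -nez
POLE=so - signalled by the affix -gu
NUM=vo - signalled by the affix -o
VEL=gu - signalled by the affix -bo
check: fodnezguboo -> fodnezgubo -> fodnezgubo
lemma: fod; CASE=gu; POLE=so; NUM=vo; VEL=gu


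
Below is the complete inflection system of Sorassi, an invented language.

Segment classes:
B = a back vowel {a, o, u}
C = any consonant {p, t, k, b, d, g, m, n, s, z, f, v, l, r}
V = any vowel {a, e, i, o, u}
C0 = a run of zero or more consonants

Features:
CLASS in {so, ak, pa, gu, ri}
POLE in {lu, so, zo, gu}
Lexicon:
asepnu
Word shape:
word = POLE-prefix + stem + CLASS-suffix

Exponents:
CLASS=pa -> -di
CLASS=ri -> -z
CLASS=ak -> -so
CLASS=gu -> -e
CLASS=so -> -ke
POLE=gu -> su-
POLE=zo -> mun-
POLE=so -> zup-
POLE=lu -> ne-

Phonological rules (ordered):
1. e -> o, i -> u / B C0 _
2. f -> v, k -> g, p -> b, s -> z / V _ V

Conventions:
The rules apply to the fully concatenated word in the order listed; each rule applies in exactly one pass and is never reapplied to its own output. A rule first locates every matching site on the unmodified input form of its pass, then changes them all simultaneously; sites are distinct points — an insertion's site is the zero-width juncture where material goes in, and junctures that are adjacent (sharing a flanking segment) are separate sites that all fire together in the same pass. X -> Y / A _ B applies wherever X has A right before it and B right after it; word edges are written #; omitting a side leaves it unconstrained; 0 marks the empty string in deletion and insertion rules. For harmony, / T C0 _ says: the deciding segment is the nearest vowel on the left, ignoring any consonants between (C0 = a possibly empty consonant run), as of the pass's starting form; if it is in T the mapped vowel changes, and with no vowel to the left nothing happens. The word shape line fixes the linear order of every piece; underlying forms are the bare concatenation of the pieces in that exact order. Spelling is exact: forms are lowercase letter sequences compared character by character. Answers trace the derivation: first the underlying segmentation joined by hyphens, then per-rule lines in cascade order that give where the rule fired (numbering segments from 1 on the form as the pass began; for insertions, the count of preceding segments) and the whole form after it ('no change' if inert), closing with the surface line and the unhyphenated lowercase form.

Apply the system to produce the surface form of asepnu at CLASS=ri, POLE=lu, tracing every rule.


underlying: ne-asepnu-z
1. e -> o, i -> u / B C0 _: fires at position(s) 5: neasopnuz
2. f -> v, k -> g, p -> b, s -> z / V _ V: fires at position(s) 4: neazopnuz
surface: neazopnuz


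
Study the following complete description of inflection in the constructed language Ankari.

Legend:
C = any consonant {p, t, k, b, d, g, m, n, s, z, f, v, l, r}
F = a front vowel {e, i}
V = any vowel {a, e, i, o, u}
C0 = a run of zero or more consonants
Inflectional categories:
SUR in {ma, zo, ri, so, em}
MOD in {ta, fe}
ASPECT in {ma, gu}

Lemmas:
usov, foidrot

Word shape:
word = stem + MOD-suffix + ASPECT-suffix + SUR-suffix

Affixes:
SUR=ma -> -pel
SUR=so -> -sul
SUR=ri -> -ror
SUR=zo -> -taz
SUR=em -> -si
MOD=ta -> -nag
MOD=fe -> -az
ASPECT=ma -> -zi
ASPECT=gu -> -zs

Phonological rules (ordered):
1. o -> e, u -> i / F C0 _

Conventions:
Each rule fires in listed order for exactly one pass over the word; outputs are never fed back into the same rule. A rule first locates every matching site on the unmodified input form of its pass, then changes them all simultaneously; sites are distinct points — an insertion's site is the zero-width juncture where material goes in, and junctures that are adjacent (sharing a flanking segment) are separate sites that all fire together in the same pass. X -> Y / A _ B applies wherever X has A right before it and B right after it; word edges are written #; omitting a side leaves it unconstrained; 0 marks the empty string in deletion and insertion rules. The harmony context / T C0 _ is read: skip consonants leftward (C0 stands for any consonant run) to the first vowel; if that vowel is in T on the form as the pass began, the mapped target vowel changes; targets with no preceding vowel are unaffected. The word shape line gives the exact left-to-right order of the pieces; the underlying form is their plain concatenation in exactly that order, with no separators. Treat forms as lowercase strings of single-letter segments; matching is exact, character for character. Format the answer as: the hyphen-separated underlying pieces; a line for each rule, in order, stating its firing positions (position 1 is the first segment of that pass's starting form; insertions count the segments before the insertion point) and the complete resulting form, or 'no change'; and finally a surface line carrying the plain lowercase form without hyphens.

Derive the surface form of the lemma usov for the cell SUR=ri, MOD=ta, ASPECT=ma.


underlying: usov-nag-zi-ror
1. o -> e, u -> i / F C0 _: fires at position(s) 11: usovnagzirer
surface: usovnagzirer


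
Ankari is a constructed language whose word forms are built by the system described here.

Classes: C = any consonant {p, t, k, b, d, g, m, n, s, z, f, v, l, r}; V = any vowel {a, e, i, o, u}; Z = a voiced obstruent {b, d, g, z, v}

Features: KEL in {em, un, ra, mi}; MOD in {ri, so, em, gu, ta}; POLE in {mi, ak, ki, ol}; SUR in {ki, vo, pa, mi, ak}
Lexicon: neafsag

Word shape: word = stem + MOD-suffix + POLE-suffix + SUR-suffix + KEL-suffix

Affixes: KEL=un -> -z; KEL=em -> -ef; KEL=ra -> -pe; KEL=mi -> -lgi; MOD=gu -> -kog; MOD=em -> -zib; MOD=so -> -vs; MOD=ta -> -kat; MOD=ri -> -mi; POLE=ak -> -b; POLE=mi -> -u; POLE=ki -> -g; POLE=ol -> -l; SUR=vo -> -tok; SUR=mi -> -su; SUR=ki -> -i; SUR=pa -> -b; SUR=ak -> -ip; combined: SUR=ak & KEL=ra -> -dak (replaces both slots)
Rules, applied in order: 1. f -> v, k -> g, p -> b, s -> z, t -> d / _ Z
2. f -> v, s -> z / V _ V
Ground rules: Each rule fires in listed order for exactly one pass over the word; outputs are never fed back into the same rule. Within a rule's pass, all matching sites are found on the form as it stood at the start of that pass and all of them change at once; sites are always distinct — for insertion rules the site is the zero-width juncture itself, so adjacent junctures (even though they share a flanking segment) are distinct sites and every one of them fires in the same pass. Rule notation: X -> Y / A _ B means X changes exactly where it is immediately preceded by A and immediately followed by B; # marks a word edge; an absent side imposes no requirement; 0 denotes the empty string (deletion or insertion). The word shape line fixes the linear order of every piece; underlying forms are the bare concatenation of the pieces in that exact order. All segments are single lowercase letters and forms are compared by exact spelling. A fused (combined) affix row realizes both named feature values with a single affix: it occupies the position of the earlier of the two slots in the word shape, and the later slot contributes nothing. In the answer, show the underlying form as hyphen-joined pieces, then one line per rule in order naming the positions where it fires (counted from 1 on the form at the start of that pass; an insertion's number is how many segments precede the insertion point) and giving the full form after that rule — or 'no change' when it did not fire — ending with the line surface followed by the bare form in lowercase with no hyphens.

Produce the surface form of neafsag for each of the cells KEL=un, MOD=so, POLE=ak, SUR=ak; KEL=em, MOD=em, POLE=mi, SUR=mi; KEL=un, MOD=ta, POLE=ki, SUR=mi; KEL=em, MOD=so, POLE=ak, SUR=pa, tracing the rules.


cell KEL=un, MOD=so, POLE=ak, SUR=ak:
underlying: neafsag-vs-b-ip-z
1. f -> v, k -> g, p -> b, s -> z, t -> d / _ Z: fires at position(s) 9, 12: neafsagvzbibz
2. f -> v, s -> z / V _ V: no change
surface: neafsagvzbibz

cell KEL=em, MOD=em, POLE=mi, SUR=mi:
underlying: neafsag-zib-u-su-ef
1. f -> v, k -> g, p -> b, s -> z, t -> d / _ Z: no change
2. f -> v, s -> z / V _ V: fires at position(s) 12: neafsagzibuzuef
surface: neafsagzibuzuef

cell KEL=un, MOD=ta, POLE=ki, SUR=mi:
underlying: neafsag-kat-g-su-z
1. f -> v, k -> g, p -> b, s -> z, t -> d / _ Z: fires at position(s) 10: neafsagkadgsuz
2. f -> v, s -> z / V _ V: no change
surface: neafsagkadgsuz

cell KEL=em, MOD=so, POLE=ak, SUR=pa:
underlying: neafsag-vs-b-b-ef
1. f -> v, k -> g, p -> b, s -> z, t -> d / _ Z: fires at position(s) 9: neafsagvzbbef
2. f -> v, s -> z / V _ V: no change
surface: neafsagvzbbef


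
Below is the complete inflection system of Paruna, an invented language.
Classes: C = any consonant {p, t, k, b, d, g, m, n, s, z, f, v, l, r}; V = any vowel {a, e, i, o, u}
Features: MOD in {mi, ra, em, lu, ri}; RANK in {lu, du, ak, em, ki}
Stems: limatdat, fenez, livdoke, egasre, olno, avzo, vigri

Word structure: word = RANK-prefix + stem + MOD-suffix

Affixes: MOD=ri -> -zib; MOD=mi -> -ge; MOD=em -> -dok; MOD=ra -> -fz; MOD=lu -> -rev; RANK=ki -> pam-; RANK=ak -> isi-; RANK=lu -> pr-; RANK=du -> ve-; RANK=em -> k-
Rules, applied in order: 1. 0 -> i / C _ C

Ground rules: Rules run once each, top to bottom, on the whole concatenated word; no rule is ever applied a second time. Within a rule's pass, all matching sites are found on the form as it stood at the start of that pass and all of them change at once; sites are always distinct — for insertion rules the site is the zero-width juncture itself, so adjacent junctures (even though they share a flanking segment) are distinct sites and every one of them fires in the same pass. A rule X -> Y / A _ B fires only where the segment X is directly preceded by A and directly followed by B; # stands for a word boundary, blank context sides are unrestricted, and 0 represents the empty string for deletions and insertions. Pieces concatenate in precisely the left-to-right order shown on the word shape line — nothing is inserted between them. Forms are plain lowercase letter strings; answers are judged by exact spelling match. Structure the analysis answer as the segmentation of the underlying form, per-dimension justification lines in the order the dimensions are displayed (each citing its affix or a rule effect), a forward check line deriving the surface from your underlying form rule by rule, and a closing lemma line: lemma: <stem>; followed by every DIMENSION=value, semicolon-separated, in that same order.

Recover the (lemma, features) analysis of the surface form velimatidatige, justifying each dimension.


underlying: ve-limatdat-ge
MOD=mi - signalled by the affix -ge
RANK=du - signalled by the affix ve-
check: velimatdatge -> velimatidatige
lemma: limatdat; MOD=mi; RANK=du


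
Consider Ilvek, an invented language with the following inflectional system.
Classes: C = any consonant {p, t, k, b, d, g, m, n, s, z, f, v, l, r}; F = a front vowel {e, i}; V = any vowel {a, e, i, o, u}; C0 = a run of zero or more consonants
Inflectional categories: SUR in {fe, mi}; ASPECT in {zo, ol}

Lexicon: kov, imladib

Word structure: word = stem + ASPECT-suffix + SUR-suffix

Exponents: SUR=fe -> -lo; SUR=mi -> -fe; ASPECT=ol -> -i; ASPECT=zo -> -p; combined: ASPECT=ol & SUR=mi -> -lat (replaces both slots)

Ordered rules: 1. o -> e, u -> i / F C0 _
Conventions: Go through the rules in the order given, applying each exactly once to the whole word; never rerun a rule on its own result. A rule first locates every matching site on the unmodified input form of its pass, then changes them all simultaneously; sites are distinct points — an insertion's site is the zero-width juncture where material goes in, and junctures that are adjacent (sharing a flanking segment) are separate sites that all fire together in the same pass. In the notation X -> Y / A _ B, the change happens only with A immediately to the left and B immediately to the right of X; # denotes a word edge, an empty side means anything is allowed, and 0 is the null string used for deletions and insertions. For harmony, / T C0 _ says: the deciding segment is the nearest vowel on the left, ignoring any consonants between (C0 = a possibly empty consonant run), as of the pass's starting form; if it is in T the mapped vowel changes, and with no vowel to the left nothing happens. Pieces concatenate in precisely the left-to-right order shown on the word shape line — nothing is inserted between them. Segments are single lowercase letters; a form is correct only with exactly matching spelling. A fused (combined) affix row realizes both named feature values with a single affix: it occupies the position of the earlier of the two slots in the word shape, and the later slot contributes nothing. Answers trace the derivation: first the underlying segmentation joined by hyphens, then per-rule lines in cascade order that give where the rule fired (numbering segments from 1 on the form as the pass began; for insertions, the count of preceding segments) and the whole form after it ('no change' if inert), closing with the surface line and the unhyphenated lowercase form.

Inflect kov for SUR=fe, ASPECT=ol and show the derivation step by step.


underlying: kov-i-lo
1. o -> e, u -> i / F C0 _: fires at position(s) 6: kovile
surface: kovile


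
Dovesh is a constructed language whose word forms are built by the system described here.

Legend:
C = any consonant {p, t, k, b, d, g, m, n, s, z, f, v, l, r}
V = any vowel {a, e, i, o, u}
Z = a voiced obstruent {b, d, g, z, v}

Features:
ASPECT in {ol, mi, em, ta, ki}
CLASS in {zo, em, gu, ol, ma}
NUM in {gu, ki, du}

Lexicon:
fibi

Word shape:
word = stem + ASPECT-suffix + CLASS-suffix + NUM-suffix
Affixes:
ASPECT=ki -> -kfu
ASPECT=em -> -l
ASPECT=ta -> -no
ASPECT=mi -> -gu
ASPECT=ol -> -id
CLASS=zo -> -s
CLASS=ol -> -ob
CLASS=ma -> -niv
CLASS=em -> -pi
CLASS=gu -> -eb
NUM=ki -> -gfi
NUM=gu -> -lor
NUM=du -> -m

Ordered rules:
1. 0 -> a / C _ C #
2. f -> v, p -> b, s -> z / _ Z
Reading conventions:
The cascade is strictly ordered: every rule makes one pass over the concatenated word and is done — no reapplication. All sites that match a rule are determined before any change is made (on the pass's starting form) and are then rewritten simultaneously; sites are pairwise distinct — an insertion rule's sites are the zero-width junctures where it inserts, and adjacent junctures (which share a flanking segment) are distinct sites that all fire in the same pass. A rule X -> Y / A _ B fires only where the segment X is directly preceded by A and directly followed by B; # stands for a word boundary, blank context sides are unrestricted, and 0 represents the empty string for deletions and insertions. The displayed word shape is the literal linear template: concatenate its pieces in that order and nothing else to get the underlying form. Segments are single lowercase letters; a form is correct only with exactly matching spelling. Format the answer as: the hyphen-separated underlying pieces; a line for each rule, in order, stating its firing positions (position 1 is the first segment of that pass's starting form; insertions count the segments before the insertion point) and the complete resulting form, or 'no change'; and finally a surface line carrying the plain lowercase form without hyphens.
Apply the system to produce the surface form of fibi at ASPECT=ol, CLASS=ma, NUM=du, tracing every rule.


underlying: fibi-id-niv-m
1. 0 -> a / C _ C #: inserts after position(s) 9: fibiidnivam
2. f -> v, p -> b, s -> z / _ Z: no change
surface: fibiidnivam


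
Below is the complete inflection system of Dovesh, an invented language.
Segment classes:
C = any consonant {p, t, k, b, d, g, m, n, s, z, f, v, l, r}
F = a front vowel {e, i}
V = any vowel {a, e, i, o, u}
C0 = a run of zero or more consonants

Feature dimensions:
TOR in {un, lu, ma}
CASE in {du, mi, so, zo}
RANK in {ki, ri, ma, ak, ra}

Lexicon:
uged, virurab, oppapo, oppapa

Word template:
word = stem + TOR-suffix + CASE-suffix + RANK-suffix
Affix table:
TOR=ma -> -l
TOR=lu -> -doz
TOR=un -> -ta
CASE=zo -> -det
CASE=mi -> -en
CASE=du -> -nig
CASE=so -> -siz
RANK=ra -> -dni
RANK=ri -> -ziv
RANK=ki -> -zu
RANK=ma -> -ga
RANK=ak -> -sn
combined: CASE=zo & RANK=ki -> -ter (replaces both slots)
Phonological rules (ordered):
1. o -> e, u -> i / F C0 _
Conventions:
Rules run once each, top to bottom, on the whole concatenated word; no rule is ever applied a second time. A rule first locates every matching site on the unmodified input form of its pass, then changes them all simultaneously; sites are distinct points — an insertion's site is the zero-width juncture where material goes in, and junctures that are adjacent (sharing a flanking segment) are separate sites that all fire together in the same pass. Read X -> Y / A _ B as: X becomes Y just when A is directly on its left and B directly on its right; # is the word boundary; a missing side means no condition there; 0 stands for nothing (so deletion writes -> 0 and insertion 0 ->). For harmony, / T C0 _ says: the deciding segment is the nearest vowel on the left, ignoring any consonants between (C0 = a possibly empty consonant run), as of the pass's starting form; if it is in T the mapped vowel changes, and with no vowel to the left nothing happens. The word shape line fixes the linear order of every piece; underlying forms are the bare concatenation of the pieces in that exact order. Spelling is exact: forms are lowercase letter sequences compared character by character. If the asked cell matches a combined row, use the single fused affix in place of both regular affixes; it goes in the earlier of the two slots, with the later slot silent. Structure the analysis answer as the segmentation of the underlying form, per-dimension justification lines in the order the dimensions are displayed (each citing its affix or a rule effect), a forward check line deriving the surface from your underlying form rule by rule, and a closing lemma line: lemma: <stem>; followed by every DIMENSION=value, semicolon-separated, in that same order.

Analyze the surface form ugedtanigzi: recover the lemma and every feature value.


underlying: uged-ta-nig-zu
TOR=un - signalled by the affix -ta
CASE=du - signalled by the affix -nig
RANK=ki - signalled by the affix -zu
check: ugedtanigzu -> ugedtanigzi
lemma: uged; TOR=un; CASE=du; RANK=ki


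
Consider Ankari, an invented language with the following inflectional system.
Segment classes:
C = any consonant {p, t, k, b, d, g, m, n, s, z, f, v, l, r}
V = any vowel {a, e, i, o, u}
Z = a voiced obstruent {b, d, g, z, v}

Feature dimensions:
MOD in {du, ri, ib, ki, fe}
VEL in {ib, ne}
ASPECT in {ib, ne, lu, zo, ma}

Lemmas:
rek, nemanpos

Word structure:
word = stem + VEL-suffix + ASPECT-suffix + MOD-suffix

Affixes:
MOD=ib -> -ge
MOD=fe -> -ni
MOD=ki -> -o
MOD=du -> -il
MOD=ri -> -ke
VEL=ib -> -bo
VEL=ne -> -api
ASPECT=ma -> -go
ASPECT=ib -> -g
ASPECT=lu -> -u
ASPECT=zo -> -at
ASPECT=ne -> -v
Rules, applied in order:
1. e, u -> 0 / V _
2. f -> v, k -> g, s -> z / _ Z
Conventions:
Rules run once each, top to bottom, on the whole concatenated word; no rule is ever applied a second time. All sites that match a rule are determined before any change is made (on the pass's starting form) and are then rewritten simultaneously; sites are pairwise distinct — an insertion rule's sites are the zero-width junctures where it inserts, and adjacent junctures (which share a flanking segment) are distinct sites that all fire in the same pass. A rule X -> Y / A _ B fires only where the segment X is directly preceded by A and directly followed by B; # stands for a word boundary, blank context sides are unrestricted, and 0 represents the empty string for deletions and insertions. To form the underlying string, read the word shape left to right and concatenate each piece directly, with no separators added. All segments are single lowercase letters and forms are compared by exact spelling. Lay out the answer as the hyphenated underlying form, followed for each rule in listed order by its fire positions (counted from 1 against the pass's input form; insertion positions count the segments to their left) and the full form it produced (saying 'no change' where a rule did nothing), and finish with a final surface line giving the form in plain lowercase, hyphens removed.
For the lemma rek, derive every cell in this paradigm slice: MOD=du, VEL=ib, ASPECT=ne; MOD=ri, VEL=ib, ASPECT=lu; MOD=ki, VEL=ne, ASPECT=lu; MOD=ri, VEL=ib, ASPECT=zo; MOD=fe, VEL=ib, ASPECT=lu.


cell MOD=du, VEL=ib, ASPECT=ne:
underlying: rek-bo-v-il
1. e, u -> 0 / V _: no change
2. f -> v, k -> g, s -> z / _ Z: fires at position(s) 3: regbovil
surface: regbovil

cell MOD=ri, VEL=ib, ASPECT=lu:
underlying: rek-bo-u-ke
1. e, u -> 0 / V _: fires at position(s) 6: rekboke
2. f -> v, k -> g, s -> z / _ Z: fires at position(s) 3: regboke
surface: regboke

cell MOD=ki, VEL=ne, ASPECT=lu:
underlying: rek-api-u-o
1. e, u -> 0 / V _: fires at position(s) 7: rekapio
2. f -> v, k -> g, s -> z / _ Z: no change
surface: rekapio

cell MOD=ri, VEL=ib, ASPECT=zo:
underlying: rek-bo-at-ke
1. e, u -> 0 / V _: no change
2. f -> v, k -> g, s -> z / _ Z: fires at position(s) 3: regboatke
surface: regboatke

cell MOD=fe, VEL=ib, ASPECT=lu:
underlying: rek-bo-u-ni
1. e, u -> 0 / V _: fires at position(s) 6: rekboni
2. f -> v, k -> g, s -> z / _ Z: fires at position(s) 3: regboni
surface: regboni


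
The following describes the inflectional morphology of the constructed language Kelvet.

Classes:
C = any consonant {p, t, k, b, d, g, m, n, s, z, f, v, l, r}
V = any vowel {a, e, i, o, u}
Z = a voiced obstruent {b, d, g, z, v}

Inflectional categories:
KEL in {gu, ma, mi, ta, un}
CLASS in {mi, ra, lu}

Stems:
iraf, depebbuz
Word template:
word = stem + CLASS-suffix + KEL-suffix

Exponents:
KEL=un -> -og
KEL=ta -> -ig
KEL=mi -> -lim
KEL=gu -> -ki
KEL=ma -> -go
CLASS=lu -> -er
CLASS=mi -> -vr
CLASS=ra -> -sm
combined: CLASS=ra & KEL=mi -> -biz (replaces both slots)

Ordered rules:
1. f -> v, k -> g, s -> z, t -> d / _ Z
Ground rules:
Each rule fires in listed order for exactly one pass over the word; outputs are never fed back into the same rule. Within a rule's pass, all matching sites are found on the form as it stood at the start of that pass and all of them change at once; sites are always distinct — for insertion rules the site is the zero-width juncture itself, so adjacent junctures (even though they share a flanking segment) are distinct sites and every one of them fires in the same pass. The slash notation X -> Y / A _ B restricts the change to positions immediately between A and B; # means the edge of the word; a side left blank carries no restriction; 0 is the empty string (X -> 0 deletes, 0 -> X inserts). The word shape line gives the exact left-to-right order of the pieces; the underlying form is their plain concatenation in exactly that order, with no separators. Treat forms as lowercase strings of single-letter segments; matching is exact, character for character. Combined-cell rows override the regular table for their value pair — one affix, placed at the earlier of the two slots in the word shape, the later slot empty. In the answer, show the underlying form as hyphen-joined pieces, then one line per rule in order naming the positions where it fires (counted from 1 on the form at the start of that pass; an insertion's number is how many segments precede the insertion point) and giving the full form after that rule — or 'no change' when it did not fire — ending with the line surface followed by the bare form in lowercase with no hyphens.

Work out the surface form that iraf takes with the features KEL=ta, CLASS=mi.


underlying: iraf-vr-ig
1. f -> v, k -> g, s -> z, t -> d / _ Z: fires at position(s) 4: iravvrig
surface: iravvrig


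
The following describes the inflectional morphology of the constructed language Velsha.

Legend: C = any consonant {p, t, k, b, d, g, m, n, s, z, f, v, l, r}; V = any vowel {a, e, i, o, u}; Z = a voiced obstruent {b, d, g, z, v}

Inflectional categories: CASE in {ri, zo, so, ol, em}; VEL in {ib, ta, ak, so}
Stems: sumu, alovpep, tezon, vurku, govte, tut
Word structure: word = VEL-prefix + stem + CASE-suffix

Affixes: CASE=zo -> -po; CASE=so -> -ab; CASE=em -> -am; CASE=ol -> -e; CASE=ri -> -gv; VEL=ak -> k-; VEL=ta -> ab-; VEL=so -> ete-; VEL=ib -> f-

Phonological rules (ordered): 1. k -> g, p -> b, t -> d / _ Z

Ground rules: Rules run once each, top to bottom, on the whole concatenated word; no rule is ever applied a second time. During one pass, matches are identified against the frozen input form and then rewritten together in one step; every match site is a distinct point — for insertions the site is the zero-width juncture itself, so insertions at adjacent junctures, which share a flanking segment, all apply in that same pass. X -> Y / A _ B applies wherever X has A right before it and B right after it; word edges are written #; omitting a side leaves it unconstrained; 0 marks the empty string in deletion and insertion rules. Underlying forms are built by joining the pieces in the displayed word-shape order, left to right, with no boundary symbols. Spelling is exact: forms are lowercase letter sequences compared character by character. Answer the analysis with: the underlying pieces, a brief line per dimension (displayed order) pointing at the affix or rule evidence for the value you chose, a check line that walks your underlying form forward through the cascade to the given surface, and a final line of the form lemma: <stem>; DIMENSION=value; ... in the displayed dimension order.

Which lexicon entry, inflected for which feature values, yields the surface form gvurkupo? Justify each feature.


underlying: k-vurku-po
CASE=zo - signalled by the affix -po
VEL=ak - signalled by the affix k-
check: kvurkupo -> gvurkupo
lemma: vurku; CASE=zo; VEL=ak


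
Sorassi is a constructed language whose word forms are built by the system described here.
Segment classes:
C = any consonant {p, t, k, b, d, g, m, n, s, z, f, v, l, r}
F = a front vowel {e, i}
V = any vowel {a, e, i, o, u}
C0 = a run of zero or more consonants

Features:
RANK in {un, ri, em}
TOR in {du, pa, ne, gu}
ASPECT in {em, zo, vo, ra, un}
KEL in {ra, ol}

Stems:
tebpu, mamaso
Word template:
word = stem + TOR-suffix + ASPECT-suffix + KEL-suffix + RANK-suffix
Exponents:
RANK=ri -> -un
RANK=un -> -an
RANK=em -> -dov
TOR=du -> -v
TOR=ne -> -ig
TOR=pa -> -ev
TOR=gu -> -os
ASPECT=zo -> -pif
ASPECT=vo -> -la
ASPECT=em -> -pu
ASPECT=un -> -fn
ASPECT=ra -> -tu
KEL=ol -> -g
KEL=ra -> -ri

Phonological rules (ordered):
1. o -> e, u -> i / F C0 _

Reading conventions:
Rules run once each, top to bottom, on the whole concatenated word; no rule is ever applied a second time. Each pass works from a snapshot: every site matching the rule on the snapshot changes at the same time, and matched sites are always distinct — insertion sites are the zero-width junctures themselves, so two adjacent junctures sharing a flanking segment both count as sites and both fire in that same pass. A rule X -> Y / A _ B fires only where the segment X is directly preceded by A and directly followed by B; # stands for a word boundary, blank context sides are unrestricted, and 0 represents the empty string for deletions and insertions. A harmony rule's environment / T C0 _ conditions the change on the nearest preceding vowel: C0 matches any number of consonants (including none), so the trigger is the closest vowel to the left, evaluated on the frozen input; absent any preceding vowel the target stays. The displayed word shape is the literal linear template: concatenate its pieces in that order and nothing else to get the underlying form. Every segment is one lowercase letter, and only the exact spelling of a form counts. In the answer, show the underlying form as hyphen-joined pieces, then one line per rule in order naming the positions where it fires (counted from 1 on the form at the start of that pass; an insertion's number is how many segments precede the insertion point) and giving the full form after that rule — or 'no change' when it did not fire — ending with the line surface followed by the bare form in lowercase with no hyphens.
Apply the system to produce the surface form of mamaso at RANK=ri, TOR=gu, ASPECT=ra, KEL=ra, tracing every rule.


underlying: mamaso-os-tu-ri-un
1. o -> e, u -> i / F C0 _: fires at position(s) 13: mamasoosturiin
surface: mamasoosturiin


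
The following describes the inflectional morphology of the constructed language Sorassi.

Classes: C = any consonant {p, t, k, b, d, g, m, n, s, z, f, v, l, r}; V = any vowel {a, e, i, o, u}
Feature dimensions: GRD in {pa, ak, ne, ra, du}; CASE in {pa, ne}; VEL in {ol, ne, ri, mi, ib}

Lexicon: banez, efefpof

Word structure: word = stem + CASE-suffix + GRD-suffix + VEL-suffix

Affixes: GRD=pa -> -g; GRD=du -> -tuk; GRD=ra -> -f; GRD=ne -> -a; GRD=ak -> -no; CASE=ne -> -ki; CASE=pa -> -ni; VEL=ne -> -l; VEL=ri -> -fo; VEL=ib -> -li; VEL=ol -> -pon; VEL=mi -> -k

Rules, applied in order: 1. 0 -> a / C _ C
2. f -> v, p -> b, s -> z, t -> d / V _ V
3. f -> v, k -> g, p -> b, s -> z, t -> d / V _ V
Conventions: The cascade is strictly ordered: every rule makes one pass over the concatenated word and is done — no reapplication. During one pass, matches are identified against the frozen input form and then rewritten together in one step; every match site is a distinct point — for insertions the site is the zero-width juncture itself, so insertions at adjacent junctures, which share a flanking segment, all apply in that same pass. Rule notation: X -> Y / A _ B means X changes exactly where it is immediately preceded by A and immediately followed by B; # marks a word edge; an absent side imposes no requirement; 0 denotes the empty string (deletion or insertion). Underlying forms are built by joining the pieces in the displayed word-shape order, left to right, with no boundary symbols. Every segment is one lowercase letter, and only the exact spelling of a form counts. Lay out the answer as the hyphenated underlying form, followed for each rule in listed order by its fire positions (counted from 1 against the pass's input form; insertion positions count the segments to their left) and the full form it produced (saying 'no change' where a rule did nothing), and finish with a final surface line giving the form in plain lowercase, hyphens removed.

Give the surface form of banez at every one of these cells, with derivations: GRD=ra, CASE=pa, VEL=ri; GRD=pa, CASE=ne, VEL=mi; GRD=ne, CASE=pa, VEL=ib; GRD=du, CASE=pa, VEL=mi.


cell GRD=ra, CASE=pa, VEL=ri:
underlying: banez-ni-f-fo
1. 0 -> a / C _ C: inserts after position(s) 5, 8: banezanifafo
2. f -> v, p -> b, s -> z, t -> d / V _ V: fires at position(s) 9, 11: banezanivavo
3. f -> v, k -> g, p -> b, s -> z, t -> d / V _ V: no change
surface: banezanivavo

cell GRD=pa, CASE=ne, VEL=mi:
underlying: banez-ki-g-k
1. 0 -> a / C _ C: inserts after position(s) 5, 8: banezakigak
2. f -> v, p -> b, s -> z, t -> d / V _ V: no change
3. f -> v, k -> g, p -> b, s -> z, t -> d / V _ V: fires at position(s) 7: banezagigak
surface: banezagigak

cell GRD=ne, CASE=pa, VEL=ib:
underlying: banez-ni-a-li
1. 0 -> a / C _ C: inserts after position(s) 5: banezaniali
2. f -> v, p -> b, s -> z, t -> d / V _ V: no change
3. f -> v, k -> g, p -> b, s -> z, t -> d / V _ V: no change
surface: banezaniali

cell GRD=du, CASE=pa, VEL=mi:
underlying: banez-ni-tuk-k
1. 0 -> a / C _ C: inserts after position(s) 5, 10: banezanitukak
2. f -> v, p -> b, s -> z, t -> d / V _ V: fires at position(s) 9: banezanidukak
3. f -> v, k -> g, p -> b, s -> z, t -> d / V _ V: fires at position(s) 11: banezanidugak
surface: banezanidugak


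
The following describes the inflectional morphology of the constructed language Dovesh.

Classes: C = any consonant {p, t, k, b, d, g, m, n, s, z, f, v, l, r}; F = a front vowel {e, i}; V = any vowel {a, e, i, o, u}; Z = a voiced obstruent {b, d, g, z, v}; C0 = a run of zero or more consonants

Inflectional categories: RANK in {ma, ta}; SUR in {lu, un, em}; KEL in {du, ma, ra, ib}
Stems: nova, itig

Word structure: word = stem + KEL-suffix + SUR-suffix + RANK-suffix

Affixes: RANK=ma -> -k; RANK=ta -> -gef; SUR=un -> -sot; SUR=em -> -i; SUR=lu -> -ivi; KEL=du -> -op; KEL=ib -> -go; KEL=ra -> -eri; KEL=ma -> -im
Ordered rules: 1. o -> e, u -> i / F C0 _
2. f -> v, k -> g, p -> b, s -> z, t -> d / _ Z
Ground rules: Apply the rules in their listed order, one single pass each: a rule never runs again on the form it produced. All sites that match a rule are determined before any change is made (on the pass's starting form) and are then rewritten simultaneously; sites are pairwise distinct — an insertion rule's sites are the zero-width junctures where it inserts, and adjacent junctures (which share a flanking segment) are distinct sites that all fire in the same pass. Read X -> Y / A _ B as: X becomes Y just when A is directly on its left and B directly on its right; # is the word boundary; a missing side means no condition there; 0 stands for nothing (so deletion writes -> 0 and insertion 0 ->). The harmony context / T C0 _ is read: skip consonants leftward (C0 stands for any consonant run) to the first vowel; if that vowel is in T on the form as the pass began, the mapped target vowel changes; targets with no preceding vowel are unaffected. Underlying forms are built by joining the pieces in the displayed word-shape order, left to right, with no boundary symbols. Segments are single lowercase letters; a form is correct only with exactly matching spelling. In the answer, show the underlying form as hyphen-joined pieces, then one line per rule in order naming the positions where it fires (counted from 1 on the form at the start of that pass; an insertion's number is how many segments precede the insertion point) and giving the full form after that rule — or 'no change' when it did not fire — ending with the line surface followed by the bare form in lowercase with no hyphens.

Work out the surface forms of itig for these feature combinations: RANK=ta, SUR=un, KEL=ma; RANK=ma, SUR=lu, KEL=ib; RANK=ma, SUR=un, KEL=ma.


cell RANK=ta, SUR=un, KEL=ma:
underlying: itig-im-sot-gef
1. o -> e, u -> i / F C0 _: fires at position(s) 8: itigimsetgef
2. f -> v, k -> g, p -> b, s -> z, t -> d / _ Z: fires at position(s) 9: itigimsedgef
surface: itigimsedgef

cell RANK=ma, SUR=lu, KEL=ib:
underlying: itig-go-ivi-k
1. o -> e, u -> i / F C0 _: fires at position(s) 6: itiggeivik
2. f -> v, k -> g, p -> b, s -> z, t -> d / _ Z: no change
surface: itiggeivik

cell RANK=ma, SUR=un, KEL=ma:
underlying: itig-im-sot-k
1. o -> e, u -> i / F C0 _: fires at position(s) 8: itigimsetk
2. f -> v, k -> g, p -> b, s -> z, t -> d / _ Z: no change
surface: itigimsetk
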